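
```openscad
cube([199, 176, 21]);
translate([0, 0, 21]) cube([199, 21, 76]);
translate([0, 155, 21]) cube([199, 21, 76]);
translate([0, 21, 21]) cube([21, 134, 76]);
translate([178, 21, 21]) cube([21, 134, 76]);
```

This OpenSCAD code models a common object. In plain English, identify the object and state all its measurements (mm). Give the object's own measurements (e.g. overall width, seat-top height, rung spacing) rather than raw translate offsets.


An open-topped rectangular box: outside dimensions 199×176×97 mm, with a uniform wall and base thickness of 21 mm. The base is a full 199×176 slab on the floor; four walls sit on top of the base. The front and back walls (the −y and +y sides) span the full width; the two side walls fit between them.


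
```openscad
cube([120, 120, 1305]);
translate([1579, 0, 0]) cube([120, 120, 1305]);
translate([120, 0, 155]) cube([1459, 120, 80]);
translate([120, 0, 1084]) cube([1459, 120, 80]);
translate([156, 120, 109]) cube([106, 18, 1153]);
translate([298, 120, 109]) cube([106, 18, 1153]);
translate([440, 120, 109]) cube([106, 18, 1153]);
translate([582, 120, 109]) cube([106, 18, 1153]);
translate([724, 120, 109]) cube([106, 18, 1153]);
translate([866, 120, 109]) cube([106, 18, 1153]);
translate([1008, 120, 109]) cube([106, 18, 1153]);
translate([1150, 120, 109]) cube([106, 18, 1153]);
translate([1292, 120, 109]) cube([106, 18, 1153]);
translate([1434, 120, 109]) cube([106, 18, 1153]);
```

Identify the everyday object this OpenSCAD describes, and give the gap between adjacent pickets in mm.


A fence section. The picket gap is 36 mm.

Two posts, two rails, 10 pickets — a fence section. Span 1459 mm holds 10 pickets of 106 mm with 11 equal gaps: ⌊(1459 − 10·106) / 11⌋ = 36 mm.


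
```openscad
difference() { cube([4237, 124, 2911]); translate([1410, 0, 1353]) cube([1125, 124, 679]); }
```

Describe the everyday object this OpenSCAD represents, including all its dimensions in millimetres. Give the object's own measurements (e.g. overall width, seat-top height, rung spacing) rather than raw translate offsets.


A wall 4237 mm long (x), 124 mm thick (y), 2911 mm tall, with a rectangular window opening cut through it. The opening is 1125 mm wide and 679 mm tall; its sill is at z = 1353 mm and its near (−x) edge is 1410 mm from the wall's −x end. The opening passes through the full wall thickness.


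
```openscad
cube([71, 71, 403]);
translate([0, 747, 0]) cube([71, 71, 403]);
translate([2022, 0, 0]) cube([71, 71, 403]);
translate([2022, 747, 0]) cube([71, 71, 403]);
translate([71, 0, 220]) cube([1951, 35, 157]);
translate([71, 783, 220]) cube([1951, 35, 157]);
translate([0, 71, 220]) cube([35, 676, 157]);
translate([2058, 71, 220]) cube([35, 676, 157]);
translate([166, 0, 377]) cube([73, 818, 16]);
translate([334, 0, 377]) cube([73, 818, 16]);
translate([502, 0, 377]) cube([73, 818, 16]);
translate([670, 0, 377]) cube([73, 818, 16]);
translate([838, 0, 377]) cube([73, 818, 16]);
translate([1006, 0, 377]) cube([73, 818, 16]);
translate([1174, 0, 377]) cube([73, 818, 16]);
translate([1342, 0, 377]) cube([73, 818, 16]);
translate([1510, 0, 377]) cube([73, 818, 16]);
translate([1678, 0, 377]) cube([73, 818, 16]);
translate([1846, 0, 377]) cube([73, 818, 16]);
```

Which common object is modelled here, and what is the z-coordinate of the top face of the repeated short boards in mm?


A bed frame. The slat-top height is 393 mm.

Four posts, four rails, and a row of slats — a bed frame. Slats sit on the rails at z = 220 + 157 = 377; with slat thickness 16, the top is 393 mm.


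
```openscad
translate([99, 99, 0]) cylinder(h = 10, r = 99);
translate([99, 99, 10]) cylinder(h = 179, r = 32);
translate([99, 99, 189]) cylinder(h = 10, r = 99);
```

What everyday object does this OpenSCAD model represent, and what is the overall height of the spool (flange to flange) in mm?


A spool. The overall height is 199 mm.

Three coaxial cylinders, large–small–large — a spool. Two 10 mm flanges and a 179 mm core give 10 + 179 + 10 = 199 mm.


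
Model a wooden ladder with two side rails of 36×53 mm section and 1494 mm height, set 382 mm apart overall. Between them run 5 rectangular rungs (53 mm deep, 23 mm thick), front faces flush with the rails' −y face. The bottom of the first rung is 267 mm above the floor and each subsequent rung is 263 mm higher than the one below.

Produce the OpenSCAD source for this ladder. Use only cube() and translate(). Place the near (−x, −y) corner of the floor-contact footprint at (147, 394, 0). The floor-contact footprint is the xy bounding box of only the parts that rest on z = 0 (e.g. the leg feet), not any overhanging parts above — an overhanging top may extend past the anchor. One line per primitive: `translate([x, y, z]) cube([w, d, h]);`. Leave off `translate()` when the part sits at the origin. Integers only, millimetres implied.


translate([147, 394, 0]) cube([36, 53, 1494]);
translate([493, 394, 0]) cube([36, 53, 1494]);
translate([183, 394, 267]) cube([310, 53, 23]);
translate([183, 394, 530]) cube([310, 53, 23]);
translate([183, 394, 793]) cube([310, 53, 23]);
translate([183, 394, 1056]) cube([310, 53, 23]);
translate([183, 394, 1319]) cube([310, 53, 23]);


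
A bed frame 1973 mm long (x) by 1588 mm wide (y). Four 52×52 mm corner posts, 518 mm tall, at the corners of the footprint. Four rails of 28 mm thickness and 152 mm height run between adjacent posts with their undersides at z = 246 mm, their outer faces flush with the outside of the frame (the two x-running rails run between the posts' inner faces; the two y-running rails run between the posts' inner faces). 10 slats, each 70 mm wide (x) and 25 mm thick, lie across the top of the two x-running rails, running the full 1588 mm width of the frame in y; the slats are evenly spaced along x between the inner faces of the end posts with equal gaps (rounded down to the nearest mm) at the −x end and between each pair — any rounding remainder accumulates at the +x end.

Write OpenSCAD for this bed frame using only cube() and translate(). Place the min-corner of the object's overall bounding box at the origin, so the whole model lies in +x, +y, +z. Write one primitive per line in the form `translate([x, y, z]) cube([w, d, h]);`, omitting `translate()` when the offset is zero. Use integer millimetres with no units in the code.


cube([52, 52, 518]);
translate([0, 1536, 0]) cube([52, 52, 518]);
translate([1921, 0, 0]) cube([52, 52, 518]);
translate([1921, 1536, 0]) cube([52, 52, 518]);
translate([52, 0, 246]) cube([1869, 28, 152]);
translate([52, 1560, 246]) cube([1869, 28, 152]);
translate([0, 52, 246]) cube([28, 1484, 152]);
translate([1945, 52, 246]) cube([28, 1484, 152]);
translate([158, 0, 398]) cube([70, 1588, 25]);
translate([334, 0, 398]) cube([70, 1588, 25]);
translate([510, 0, 398]) cube([70, 1588, 25]);
translate([686, 0, 398]) cube([70, 1588, 25]);
translate([862, 0, 398]) cube([70, 1588, 25]);
translate([1038, 0, 398]) cube([70, 1588, 25]);
translate([1214, 0, 398]) cube([70, 1588, 25]);
translate([1390, 0, 398]) cube([70, 1588, 25]);
translate([1566, 0, 398]) cube([70, 1588, 25]);
translate([1742, 0, 398]) cube([70, 1588, 25]);


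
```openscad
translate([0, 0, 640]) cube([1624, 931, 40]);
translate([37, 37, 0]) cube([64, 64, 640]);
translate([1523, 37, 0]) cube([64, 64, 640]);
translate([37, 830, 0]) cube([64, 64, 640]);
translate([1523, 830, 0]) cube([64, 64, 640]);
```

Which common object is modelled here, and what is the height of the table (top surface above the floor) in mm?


A table. The table height is 680 mm.

A 1624×931×40 slab sits at z = 640 on four 64 mm square posts — a table. The top surface is at 640 + 40 = 680 mm.


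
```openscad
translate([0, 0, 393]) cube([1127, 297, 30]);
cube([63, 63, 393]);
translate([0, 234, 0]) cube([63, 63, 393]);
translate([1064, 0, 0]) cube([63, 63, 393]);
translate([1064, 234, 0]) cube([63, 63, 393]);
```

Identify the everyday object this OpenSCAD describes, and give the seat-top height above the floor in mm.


A bench. The seat-top height is 423 mm.

A long slab on four corner posts — a bench. The slab sits at z = 393 with thickness 30, so the top is 393 + 30 = 423 mm.


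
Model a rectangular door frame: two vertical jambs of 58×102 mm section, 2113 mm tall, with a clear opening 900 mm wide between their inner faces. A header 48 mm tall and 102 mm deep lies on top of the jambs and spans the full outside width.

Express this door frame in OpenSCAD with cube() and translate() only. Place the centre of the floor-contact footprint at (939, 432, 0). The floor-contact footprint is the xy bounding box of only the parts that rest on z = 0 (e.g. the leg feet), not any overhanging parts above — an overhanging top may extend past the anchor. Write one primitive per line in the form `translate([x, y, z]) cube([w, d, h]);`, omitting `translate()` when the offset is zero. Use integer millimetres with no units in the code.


translate([431, 381, 0]) cube([58, 102, 2113]);
translate([1389, 381, 0]) cube([58, 102, 2113]);
translate([431, 381, 2113]) cube([1016, 102, 48]);


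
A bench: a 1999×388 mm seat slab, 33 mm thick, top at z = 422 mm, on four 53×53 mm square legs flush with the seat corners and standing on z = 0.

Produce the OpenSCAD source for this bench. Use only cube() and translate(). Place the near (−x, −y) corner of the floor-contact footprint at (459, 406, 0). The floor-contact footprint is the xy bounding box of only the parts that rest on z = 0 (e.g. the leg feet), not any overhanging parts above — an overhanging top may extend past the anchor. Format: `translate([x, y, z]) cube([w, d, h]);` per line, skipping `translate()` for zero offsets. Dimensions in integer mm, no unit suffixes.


translate([459, 406, 389]) cube([1999, 388, 33]);
translate([459, 406, 0]) cube([53, 53, 389]);
translate([459, 741, 0]) cube([53, 53, 389]);
translate([2405, 406, 0]) cube([53, 53, 389]);
translate([2405, 741, 0]) cube([53, 53, 389]);


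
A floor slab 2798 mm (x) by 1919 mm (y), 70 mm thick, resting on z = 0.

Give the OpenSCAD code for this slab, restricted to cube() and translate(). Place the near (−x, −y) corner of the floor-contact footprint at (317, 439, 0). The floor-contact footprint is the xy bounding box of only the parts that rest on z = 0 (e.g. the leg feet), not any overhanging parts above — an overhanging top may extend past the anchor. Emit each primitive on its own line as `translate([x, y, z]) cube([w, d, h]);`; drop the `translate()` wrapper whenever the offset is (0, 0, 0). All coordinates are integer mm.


translate([317, 439, 0]) cube([2798, 1919, 70]);


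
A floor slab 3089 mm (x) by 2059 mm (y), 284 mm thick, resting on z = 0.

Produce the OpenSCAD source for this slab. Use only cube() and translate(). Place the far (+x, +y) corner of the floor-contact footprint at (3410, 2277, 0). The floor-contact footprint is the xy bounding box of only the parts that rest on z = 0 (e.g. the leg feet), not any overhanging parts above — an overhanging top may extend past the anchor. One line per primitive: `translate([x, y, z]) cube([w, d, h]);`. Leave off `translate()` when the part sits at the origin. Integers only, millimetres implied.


translate([321, 218, 0]) cube([3089, 2059, 284]);


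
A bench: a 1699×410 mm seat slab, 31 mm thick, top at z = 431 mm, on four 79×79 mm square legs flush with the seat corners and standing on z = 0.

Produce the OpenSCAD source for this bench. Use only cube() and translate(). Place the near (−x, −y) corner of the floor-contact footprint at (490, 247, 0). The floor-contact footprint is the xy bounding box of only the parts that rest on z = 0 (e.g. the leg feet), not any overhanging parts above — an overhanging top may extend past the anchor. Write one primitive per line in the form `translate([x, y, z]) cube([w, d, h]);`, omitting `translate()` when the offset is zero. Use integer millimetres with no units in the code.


translate([490, 247, 400]) cube([1699, 410, 31]);
translate([490, 247, 0]) cube([79, 79, 400]);
translate([490, 578, 0]) cube([79, 79, 400]);
translate([2110, 247, 0]) cube([79, 79, 400]);
translate([2110, 578, 0]) cube([79, 79, 400]);


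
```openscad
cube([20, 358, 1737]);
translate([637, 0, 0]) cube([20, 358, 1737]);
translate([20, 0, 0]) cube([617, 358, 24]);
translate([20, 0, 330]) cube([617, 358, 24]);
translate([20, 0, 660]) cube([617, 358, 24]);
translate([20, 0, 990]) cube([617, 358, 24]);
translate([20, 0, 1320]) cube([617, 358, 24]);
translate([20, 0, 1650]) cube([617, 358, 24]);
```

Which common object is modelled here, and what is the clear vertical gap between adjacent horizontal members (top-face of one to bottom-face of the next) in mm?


A bookshelf. The clear shelf gap is 306 mm.

Two tall side panels with 6 horizontal boards between them — a bookshelf. The first two shelf undersides are at z = 0 and z = 330; with shelf thickness 24, the clear gap is 330 − 0 − 24 = 306 mm.


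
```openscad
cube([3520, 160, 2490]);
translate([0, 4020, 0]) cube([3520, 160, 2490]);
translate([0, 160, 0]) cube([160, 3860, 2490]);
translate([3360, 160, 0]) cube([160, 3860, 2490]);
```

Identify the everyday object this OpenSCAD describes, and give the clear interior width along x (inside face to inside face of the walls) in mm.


A house (or room) frame. The interior width is 3200 mm.

Four 2490 mm walls enclosing a rectangle with no floor or roof — a room or house frame. Outside width is 3520 mm and wall thickness is 160 mm, so the interior width is 3520 − 2 × 160 = 3200 mm.


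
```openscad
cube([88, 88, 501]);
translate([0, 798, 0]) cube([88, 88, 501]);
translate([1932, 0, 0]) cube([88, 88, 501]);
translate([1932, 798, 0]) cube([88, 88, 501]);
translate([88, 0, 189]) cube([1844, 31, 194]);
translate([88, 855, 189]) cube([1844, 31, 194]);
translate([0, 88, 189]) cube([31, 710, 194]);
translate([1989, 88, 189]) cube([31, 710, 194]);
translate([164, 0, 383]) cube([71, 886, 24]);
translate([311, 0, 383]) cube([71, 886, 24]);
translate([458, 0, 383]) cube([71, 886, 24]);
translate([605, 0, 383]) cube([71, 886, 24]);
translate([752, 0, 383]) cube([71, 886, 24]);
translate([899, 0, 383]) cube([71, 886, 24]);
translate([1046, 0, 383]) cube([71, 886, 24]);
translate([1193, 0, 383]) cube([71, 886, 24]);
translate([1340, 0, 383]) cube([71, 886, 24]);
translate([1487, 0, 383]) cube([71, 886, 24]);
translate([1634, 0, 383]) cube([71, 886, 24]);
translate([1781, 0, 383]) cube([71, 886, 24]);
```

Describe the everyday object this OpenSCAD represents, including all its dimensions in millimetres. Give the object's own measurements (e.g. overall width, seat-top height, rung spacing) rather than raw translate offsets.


A bed frame 2020 mm long (x) by 886 mm wide (y). Four 88×88 mm corner posts, 501 mm tall, at the corners of the footprint. Four rails of 31 mm thickness and 194 mm height run between adjacent posts with their undersides at z = 189 mm, their outer faces flush with the outside of the frame (the two x-running rails run between the posts' inner faces; the two y-running rails run between the posts' inner faces). 12 slats, each 71 mm wide (x) and 24 mm thick, lie across the top of the two x-running rails, running the full 886 mm width of the frame in y; along x they sit between the end posts with a 76 mm gap after the −x posts and between neighbouring slats, leaving 80 mm before the +x posts.


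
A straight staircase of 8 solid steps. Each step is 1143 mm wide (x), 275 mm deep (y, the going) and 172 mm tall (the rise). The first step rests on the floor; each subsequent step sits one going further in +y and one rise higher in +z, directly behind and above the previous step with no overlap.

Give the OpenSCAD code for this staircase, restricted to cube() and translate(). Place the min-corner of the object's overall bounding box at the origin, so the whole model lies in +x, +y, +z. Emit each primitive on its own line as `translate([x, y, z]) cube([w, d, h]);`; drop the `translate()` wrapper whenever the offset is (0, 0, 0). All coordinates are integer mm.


cube([1143, 275, 172]);
translate([0, 275, 172]) cube([1143, 275, 172]);
translate([0, 550, 344]) cube([1143, 275, 172]);
translate([0, 825, 516]) cube([1143, 275, 172]);
translate([0, 1100, 688]) cube([1143, 275, 172]);
translate([0, 1375, 860]) cube([1143, 275, 172]);
translate([0, 1650, 1032]) cube([1143, 275, 172]);
translate([0, 1925, 1204]) cube([1143, 275, 172]);


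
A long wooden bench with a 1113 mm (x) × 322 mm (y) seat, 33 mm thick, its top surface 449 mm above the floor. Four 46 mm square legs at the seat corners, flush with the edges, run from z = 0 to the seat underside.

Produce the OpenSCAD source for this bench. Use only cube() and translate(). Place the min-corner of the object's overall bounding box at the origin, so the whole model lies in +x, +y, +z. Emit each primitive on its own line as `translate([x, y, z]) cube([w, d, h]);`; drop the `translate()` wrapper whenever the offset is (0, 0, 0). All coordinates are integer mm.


// leg_h = 449 − 33 = 416
translate([0, 0, 416]) cube([1113, 322, 33]);
cube([46, 46, 416]);
translate([0, 276, 0]) cube([46, 46, 416]);
translate([1067, 0, 0]) cube([46, 46, 416]);
translate([1067, 276, 0]) cube([46, 46, 416]);


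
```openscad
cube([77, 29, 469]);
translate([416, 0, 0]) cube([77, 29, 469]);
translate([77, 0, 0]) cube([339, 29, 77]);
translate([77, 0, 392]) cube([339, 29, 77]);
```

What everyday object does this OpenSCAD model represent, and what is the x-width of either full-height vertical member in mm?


A picture frame. The border width is 77 mm.

Four thin pieces enclosing a rectangular opening — a picture frame. The two full-height stiles are 469 mm tall; the top rail sits at z = 392 and is 77 mm tall, so the border above the opening is 469 − 392 = 77 mm, matching the stile x-width.


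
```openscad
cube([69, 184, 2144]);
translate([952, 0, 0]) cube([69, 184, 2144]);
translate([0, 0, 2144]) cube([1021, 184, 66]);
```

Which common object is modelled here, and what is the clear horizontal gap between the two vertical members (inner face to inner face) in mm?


A door frame. The clear opening width is 883 mm.

Two 2144 mm tall posts with a header on top — a door frame. The left jamb is 69 mm wide at x = 0; the right jamb starts at x = 952. The clear opening is 952 − 69 = 883 mm.


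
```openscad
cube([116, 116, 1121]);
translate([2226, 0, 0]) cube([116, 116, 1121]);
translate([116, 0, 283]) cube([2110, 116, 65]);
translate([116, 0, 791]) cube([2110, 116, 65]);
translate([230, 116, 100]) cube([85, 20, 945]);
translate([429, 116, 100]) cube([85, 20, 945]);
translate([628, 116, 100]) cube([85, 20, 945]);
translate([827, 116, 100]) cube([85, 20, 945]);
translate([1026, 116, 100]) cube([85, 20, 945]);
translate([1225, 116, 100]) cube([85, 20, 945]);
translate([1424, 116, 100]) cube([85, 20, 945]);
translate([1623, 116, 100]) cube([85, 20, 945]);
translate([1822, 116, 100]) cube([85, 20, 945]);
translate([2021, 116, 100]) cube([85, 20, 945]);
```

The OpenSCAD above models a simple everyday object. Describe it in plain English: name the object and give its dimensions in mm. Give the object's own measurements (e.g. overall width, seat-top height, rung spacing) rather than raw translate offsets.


A fence section. Two 116×116 mm posts, 1121 mm tall, stand on the floor with a clear span of 2110 mm between their inner faces. Two horizontal rails of 116×65 mm section span the gap between the posts with their undersides at z = 283 mm and z = 791 mm, flush with the posts' −y face. 10 pickets, each 85 mm wide, 20 mm thick and 945 mm tall, are fixed to the +y face of the rails with their bottoms at z = 100 mm, spaced across the span with a 114 mm gap after the −x post and between neighbouring pickets, with 120 mm left before the +x post.


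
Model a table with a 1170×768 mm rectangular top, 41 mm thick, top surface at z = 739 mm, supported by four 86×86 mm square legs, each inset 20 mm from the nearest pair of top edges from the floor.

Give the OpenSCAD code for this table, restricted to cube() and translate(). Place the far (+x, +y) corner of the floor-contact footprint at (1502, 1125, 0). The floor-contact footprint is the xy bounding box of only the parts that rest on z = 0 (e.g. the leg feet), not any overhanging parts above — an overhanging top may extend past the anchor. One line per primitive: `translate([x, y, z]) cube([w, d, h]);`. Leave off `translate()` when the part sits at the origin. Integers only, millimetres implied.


// leg_h = 739 - 41 = 698
translate([352, 377, 698]) cube([1170, 768, 41]);
translate([372, 397, 0]) cube([86, 86, 698]);
translate([1416, 397, 0]) cube([86, 86, 698]);
translate([372, 1039, 0]) cube([86, 86, 698]);
translate([1416, 1039, 0]) cube([86, 86, 698]);


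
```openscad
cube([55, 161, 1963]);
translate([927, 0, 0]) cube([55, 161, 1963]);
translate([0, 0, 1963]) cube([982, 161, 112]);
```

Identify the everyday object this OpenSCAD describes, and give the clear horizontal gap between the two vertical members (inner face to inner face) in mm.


A door frame. The clear opening width is 872 mm.

Two 1963 mm tall posts with a header on top — a door frame. The left jamb is 55 mm wide at x = 0; the right jamb starts at x = 927. The clear opening is 927 − 55 = 872 mm.


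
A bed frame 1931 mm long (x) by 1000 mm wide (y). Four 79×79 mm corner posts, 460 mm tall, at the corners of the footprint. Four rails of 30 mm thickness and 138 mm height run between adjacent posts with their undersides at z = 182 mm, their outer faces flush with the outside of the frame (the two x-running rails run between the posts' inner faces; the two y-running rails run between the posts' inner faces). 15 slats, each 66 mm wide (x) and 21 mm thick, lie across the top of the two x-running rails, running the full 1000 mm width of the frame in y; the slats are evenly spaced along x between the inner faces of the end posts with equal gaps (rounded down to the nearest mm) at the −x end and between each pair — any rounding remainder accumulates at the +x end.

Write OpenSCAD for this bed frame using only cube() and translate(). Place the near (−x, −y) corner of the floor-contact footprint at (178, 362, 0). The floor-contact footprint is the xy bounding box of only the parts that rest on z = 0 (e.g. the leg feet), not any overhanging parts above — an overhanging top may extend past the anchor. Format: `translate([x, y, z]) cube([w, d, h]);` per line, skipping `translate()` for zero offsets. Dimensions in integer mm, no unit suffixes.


translate([178, 362, 0]) cube([79, 79, 460]);
translate([178, 1283, 0]) cube([79, 79, 460]);
translate([2030, 362, 0]) cube([79, 79, 460]);
translate([2030, 1283, 0]) cube([79, 79, 460]);
translate([257, 362, 182]) cube([1773, 30, 138]);
translate([257, 1332, 182]) cube([1773, 30, 138]);
translate([178, 441, 182]) cube([30, 842, 138]);
translate([2079, 441, 182]) cube([30, 842, 138]);
translate([305, 362, 320]) cube([66, 1000, 21]);
translate([419, 362, 320]) cube([66, 1000, 21]);
translate([533, 362, 320]) cube([66, 1000, 21]);
translate([647, 362, 320]) cube([66, 1000, 21]);
translate([761, 362, 320]) cube([66, 1000, 21]);
translate([875, 362, 320]) cube([66, 1000, 21]);
translate([989, 362, 320]) cube([66, 1000, 21]);
translate([1103, 362, 320]) cube([66, 1000, 21]);
translate([1217, 362, 320]) cube([66, 1000, 21]);
translate([1331, 362, 320]) cube([66, 1000, 21]);
translate([1445, 362, 320]) cube([66, 1000, 21]);
translate([1559, 362, 320]) cube([66, 1000, 21]);
translate([1673, 362, 320]) cube([66, 1000, 21]);
translate([1787, 362, 320]) cube([66, 1000, 21]);
translate([1901, 362, 320]) cube([66, 1000, 21]);


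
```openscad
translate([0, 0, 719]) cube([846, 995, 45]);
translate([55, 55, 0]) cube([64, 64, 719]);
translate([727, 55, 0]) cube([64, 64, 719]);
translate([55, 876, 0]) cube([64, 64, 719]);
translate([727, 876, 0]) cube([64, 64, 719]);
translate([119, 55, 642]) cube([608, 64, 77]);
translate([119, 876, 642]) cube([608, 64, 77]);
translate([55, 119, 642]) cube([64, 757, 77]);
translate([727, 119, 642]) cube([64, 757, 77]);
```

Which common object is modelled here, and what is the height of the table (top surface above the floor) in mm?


A table. The table height is 764 mm.

A 846×995×45 slab sits at z = 719 on four 64 mm square posts — a table. The top surface is at 719 + 45 = 764 mm.


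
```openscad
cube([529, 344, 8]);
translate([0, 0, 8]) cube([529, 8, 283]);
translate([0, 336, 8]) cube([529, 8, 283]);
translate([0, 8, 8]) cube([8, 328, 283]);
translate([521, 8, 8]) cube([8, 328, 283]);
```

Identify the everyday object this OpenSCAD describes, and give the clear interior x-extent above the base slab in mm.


An open box. The internal width is 513 mm.

A 529×344 base slab with four walls standing on it — an open box. The base is 529 mm wide and the walls are 8 mm thick, so the internal width is 529 − 2 × 8 = 513 mm.


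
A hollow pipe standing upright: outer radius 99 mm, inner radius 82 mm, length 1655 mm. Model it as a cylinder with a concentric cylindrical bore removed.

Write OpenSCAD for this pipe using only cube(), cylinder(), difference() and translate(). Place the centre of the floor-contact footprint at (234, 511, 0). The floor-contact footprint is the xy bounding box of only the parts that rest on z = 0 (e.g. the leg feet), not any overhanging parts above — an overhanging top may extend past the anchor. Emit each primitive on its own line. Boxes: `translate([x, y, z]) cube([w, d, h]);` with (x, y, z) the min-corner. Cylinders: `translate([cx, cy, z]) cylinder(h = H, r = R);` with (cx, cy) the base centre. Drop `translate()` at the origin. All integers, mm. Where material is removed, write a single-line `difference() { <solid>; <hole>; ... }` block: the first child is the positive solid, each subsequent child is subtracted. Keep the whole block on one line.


difference() { translate([234, 511, 0]) cylinder(h = 1655, r = 99); translate([234, 511, 0]) cylinder(h = 1655, r = 82); }


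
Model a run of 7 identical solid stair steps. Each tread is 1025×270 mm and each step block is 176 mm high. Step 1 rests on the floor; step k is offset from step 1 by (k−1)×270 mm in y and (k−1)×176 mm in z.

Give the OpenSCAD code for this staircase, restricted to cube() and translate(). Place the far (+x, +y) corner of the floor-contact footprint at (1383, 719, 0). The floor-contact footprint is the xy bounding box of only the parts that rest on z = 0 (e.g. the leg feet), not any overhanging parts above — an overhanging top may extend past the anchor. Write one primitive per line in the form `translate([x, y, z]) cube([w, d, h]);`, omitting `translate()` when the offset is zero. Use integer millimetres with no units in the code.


translate([358, 449, 0]) cube([1025, 270, 176]);
translate([358, 719, 176]) cube([1025, 270, 176]);
translate([358, 989, 352]) cube([1025, 270, 176]);
translate([358, 1259, 528]) cube([1025, 270, 176]);
translate([358, 1529, 704]) cube([1025, 270, 176]);
translate([358, 1799, 880]) cube([1025, 270, 176]);
translate([358, 2069, 1056]) cube([1025, 270, 176]);


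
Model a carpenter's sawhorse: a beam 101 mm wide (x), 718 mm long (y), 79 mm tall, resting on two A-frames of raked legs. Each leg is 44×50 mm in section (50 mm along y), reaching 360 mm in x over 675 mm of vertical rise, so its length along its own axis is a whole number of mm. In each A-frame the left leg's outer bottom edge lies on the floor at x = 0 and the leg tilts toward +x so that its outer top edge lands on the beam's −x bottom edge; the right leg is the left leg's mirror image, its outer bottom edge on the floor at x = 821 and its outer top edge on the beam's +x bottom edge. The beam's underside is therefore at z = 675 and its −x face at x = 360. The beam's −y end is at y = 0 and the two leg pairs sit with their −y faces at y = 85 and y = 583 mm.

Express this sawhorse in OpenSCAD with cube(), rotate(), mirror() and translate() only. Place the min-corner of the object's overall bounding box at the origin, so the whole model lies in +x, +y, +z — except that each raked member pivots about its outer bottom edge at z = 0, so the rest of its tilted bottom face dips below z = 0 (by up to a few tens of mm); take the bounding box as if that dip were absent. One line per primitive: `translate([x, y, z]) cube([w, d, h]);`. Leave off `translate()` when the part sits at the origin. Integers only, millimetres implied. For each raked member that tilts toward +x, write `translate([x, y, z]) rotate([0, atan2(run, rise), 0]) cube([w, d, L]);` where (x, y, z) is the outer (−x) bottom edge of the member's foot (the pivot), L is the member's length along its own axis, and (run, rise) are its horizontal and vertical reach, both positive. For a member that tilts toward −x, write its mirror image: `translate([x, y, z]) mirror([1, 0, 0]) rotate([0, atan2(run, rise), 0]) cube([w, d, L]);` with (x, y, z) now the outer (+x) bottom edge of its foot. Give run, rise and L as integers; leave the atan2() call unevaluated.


translate([360, 0, 675]) cube([101, 718, 79]);
translate([0, 85, 0]) rotate([0, atan2(360, 675), 0]) cube([44, 50, 765]);
translate([821, 85, 0]) mirror([1, 0, 0]) rotate([0, atan2(360, 675), 0]) cube([44, 50, 765]);
translate([0, 583, 0]) rotate([0, atan2(360, 675), 0]) cube([44, 50, 765]);
translate([821, 583, 0]) mirror([1, 0, 0]) rotate([0, atan2(360, 675), 0]) cube([44, 50, 765]);


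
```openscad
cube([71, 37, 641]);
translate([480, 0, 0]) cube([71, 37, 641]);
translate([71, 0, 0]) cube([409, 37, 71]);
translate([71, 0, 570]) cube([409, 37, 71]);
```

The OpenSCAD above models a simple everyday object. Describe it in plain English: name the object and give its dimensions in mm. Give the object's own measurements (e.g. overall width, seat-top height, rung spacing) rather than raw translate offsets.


A rectangular picture frame lying in the x–z plane (depth along y). The opening is 409 mm wide (x) by 499 mm tall (z), surrounded by a border 71 mm wide on all four sides. The frame is 37 mm deep and is made of two full-height vertical stiles with two horizontal rails fitted between them.


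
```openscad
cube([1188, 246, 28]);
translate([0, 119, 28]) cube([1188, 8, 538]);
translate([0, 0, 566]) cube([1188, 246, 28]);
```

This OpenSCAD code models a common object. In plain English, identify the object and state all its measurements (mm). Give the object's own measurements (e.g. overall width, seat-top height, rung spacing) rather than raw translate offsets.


An I-beam lying along x, 1188 mm long. Overall section height 594 mm. Two flanges 246 mm wide (y) and 28 mm thick, one on the floor and one at the top; a web 8 mm thick runs between them, centred on the flange width.


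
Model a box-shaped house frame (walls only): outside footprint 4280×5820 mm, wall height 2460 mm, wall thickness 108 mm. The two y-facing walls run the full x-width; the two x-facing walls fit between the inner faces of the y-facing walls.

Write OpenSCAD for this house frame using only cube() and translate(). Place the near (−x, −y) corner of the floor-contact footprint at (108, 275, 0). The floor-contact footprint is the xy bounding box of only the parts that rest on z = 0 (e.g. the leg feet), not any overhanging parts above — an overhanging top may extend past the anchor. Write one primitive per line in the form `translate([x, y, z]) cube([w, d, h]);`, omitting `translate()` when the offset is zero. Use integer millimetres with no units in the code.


translate([108, 275, 0]) cube([4280, 108, 2460]);
translate([108, 5987, 0]) cube([4280, 108, 2460]);
translate([108, 383, 0]) cube([108, 5604, 2460]);
translate([4280, 383, 0]) cube([108, 5604, 2460]);


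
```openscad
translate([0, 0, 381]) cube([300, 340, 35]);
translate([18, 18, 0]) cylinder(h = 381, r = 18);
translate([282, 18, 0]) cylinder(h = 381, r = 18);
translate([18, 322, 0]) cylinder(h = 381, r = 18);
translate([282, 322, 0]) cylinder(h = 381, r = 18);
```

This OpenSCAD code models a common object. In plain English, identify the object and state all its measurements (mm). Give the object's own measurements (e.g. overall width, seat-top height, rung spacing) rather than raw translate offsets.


A four-legged stool. The seat is a 300×340×35 mm slab whose top surface is at z = 416 mm; four round legs, each 36 mm in diameter, run from the floor (z = 0) to the underside of the seat, each leg's axis is inset half a diameter from the nearest pair of seat edges (so the leg's bounding box is flush with the corner).


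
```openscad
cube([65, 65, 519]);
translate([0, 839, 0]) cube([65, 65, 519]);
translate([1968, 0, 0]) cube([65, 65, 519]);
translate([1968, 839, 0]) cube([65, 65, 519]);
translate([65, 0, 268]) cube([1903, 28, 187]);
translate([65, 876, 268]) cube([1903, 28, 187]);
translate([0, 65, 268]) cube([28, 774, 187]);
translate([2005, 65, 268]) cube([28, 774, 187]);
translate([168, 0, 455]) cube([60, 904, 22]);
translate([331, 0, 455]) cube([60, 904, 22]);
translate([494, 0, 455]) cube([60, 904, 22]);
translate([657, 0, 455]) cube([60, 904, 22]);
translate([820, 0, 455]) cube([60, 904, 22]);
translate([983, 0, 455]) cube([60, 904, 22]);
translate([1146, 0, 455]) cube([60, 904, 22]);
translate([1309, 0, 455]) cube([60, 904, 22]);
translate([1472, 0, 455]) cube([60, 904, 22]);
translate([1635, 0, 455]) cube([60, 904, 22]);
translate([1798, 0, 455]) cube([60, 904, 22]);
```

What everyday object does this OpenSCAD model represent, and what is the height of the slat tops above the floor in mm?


A bed frame. The slat-top height is 477 mm.

Four posts, four rails, and a row of slats — a bed frame. Slats sit on the rails at z = 268 + 187 = 455; with slat thickness 22, the top is 477 mm.


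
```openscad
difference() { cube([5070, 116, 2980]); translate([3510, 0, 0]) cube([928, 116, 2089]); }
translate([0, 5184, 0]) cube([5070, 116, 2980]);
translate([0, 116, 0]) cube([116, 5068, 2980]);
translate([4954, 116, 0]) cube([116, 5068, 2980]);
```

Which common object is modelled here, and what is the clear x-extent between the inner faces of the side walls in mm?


A single room. The interior width is 4838 mm.

Four walls enclosing a rectangle with a door in the front wall — a room. Outside width 5070 minus two 116 mm walls gives 4838 mm.


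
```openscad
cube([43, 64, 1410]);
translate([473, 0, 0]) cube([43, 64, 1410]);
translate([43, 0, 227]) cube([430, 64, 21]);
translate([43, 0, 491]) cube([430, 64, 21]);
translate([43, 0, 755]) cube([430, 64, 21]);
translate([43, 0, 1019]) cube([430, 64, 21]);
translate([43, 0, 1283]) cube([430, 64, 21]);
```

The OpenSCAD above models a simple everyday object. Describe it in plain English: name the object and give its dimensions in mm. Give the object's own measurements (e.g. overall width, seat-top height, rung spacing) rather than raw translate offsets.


A straight ladder. Two 43×64 mm vertical rails, 1410 mm tall, stand 516 mm apart (outside-to-outside) with their front faces coplanar on the −y side. 5 rungs, each 64 mm deep and 21 mm tall, span between the inner faces of the rails, front faces flush with the rails. The lowest rung's underside is at z = 227 mm and rungs are spaced 264 mm apart (underside to underside).


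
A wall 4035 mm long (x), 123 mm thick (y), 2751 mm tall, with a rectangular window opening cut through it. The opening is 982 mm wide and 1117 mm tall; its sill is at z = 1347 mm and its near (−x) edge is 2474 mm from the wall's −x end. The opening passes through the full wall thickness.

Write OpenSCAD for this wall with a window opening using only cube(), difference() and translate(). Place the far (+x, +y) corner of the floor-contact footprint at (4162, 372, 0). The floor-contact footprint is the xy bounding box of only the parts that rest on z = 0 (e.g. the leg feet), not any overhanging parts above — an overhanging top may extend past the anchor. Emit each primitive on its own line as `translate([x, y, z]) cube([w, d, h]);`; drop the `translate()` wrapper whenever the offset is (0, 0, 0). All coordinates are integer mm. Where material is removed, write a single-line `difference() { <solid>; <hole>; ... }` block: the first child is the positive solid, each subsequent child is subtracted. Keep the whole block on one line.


difference() { translate([127, 249, 0]) cube([4035, 123, 2751]); translate([2601, 249, 1347]) cube([982, 123, 1117]); }


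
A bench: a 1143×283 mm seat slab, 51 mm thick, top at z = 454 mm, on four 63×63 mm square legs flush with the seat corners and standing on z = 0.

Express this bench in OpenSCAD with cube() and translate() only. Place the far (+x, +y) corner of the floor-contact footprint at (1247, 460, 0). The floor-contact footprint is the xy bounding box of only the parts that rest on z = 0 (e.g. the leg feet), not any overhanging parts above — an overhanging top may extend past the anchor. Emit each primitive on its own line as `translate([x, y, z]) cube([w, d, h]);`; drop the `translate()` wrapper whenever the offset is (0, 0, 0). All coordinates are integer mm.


// leg_h = 454 − 51 = 403
translate([104, 177, 403]) cube([1143, 283, 51]);
translate([104, 177, 0]) cube([63, 63, 403]);
translate([104, 397, 0]) cube([63, 63, 403]);
translate([1184, 177, 0]) cube([63, 63, 403]);
translate([1184, 397, 0]) cube([63, 63, 403]);


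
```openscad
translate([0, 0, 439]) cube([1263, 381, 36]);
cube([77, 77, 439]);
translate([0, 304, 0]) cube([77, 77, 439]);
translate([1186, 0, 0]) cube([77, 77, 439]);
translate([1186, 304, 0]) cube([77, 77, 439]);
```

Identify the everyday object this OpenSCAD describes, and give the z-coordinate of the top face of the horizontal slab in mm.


A bench. The seat-top height is 475 mm.

A long slab on four corner posts — a bench. The slab sits at z = 439 with thickness 36, so the top is 439 + 36 = 475 mm.


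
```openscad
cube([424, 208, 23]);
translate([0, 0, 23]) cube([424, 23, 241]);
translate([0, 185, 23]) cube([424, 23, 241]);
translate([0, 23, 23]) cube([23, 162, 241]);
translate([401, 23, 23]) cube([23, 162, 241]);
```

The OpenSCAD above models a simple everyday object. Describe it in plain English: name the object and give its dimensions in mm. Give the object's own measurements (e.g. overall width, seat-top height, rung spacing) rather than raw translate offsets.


An open-topped rectangular box: outside dimensions 424×208×264 mm, with a uniform wall and base thickness of 23 mm. The base is a full 424×208 slab on the floor; four walls sit on top of the base. The front and back walls (the −y and +y sides) span the full width; the two side walls fit between them.


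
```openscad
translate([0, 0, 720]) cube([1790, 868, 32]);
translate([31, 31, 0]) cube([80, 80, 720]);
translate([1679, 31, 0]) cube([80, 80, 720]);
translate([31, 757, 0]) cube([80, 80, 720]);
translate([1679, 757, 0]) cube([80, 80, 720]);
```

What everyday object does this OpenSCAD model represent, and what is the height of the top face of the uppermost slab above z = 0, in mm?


A table. The table height is 752 mm.

A 1790×868×32 slab sits at z = 720 on four 80 mm square posts — a table. The top surface is at 720 + 32 = 752 mm.


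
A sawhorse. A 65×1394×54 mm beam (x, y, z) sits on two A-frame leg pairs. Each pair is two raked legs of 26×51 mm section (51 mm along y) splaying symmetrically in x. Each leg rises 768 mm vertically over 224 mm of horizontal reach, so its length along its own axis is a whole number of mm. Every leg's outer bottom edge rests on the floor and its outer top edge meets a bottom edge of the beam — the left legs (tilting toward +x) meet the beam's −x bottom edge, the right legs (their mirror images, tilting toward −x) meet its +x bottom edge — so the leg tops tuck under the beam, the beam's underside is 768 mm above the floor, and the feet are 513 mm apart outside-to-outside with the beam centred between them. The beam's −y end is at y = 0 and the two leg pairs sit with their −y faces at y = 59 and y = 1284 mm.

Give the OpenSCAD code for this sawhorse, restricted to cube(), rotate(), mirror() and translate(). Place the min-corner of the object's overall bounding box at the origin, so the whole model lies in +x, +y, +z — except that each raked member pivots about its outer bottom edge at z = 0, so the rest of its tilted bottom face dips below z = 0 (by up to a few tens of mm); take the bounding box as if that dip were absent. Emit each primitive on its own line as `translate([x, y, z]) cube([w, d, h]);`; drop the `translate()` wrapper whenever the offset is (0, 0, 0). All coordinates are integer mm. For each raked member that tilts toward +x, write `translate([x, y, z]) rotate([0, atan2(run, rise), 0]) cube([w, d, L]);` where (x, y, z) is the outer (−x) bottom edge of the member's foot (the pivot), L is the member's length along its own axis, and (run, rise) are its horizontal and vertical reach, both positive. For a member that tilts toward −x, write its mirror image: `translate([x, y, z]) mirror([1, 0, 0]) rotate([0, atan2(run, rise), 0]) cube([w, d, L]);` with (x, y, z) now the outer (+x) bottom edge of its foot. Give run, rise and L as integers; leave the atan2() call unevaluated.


translate([224, 0, 768]) cube([65, 1394, 54]);
translate([0, 59, 0]) rotate([0, atan2(224, 768), 0]) cube([26, 51, 800]);
translate([513, 59, 0]) mirror([1, 0, 0]) rotate([0, atan2(224, 768), 0]) cube([26, 51, 800]);
translate([0, 1284, 0]) rotate([0, atan2(224, 768), 0]) cube([26, 51, 800]);
translate([513, 1284, 0]) mirror([1, 0, 0]) rotate([0, atan2(224, 768), 0]) cube([26, 51, 800]);
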